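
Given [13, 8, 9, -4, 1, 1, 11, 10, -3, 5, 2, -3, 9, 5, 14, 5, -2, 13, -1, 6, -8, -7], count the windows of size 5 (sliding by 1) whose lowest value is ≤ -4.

6

(13, 8, 9, -4, 1) → min -4  ≤ -4 ✓
(8, 9, -4, 1, 1) → min -4  ≤ -4 ✓
(9, -4, 1, 1, 11) → min -4  ≤ -4 ✓
(-4, 1, 1, 11, 10) → min -4  ≤ -4 ✓
(1, 1, 11, 10, -3) → min -3
(1, 11, 10, -3, 5) → min -3
(11, 10, -3, 5, 2) → min -3
(10, -3, 5, 2, -3) → min -3
(-3, 5, 2, -3, 9) → min -3
(5, 2, -3, 9, 5) → min -3
(2, -3, 9, 5, 14) → min -3
(-3, 9, 5, 14, 5) → min -3
(9, 5, 14, 5, -2) → min -2
(5, 14, 5, -2, 13) → min -2
(14, 5, -2, 13, -1) → min -2
(5, -2, 13, -1, 6) → min -2
(-2, 13, -1, 6, -8) → min -8  ≤ -4 ✓
(13, -1, 6, -8, -7) → min -8  ≤ -4 ✓
6 windows satisfy the condition.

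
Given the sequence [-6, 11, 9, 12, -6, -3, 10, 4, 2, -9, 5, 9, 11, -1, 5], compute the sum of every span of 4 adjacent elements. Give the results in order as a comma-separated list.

26, 26, 12, 13, 5, 13, 7, 2, 7, 16, 24, 24

Sliding a size-4 window across the 15 values:
-6 11 9 12 → sum 26
11 9 12 -6 → sum 26
9 12 -6 -3 → sum 12
12 -6 -3 10 → sum 13
-6 -3 10 4 → sum 5
-3 10 4 2 → sum 13
10 4 2 -9 → sum 7
4 2 -9 5 → sum 2
2 -9 5 9 → sum 7
-9 5 9 11 → sum 16
5 9 11 -1 → sum 24
9 11 -1 5 → sum 24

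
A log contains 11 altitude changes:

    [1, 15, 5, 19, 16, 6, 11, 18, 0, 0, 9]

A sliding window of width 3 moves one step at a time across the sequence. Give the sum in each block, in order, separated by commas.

21, 39, 40, 41, 33, 35, 29, 18, 9

1 15 5 → sum 21
15 5 19 → sum 39
5 19 16 → sum 40
19 16 6 → sum 41
16 6 11 → sum 33
6 11 18 → sum 35
11 18 0 → sum 29
18 0 0 → sum 18
0 0 9 → sum 9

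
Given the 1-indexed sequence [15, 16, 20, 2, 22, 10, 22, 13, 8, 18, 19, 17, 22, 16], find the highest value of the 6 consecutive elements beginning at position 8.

Elements at indices 8..13: 13, 8, 18, 19, 17, 22
max(13, 8, 18, 19, 17, 22) = 22

22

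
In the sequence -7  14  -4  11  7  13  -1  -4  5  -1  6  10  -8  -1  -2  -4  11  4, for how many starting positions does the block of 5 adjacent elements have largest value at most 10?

[-7, 14, -4, 11, 7] → max 14
[14, -4, 11, 7, 13] → max 14
[-4, 11, 7, 13, -1] → max 13
[11, 7, 13, -1, -4] → max 13
[7, 13, -1, -4, 5] → max 13
[13, -1, -4, 5, -1] → max 13
[-1, -4, 5, -1, 6] → max 6  ≤ 10 ✓
[-4, 5, -1, 6, 10] → max 10  ≤ 10 ✓
[5, -1, 6, 10, -8] → max 10  ≤ 10 ✓
[-1, 6, 10, -8, -1] → max 10  ≤ 10 ✓
[6, 10, -8, -1, -2] → max 10  ≤ 10 ✓
[10, -8, -1, -2, -4] → max 10  ≤ 10 ✓
[-8, -1, -2, -4, 11] → max 11
[-1, -2, -4, 11, 4] → max 11
6 windows satisfy the condition.

6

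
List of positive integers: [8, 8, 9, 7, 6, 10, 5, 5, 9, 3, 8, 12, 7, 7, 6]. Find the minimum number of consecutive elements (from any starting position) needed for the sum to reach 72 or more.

add 8: running sum 8 < 72
add 8: running sum 16 < 72
add 9: running sum 25 < 72
add 7: running sum 32 < 72
add 6: running sum 38 < 72
add 10: running sum 48 < 72
add 5: running sum 53 < 72
add 5: running sum 58 < 72
add 9: running sum 67 < 72
add 3: running sum 70 < 72
add 8: shortest ending here [8, 8, 9, 7, 6, 10, 5, 5, 9, 3, 8] sum 78, len 11
add 12: shortest ending here [9, 7, 6, 10, 5, 5, 9, 3, 8, 12] sum 74, len 10
add 7: shortest ending here [7, 6, 10, 5, 5, 9, 3, 8, 12, 7] sum 72, len 10
add 7: shortest ending here [6, 10, 5, 5, 9, 3, 8, 12, 7, 7] sum 72, len 10
add 6: shortest ending here [10, 5, 5, 9, 3, 8, 12, 7, 7, 6] sum 72, len 10
Shortest qualifying length: 10.

10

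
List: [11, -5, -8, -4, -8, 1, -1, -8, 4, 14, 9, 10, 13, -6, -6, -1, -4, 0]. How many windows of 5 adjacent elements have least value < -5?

13

(11, -5, -8, -4, -8) → min -8  < -5 ✓
(-5, -8, -4, -8, 1) → min -8  < -5 ✓
(-8, -4, -8, 1, -1) → min -8  < -5 ✓
(-4, -8, 1, -1, -8) → min -8  < -5 ✓
(-8, 1, -1, -8, 4) → min -8  < -5 ✓
(1, -1, -8, 4, 14) → min -8  < -5 ✓
(-1, -8, 4, 14, 9) → min -8  < -5 ✓
(-8, 4, 14, 9, 10) → min -8  < -5 ✓
(4, 14, 9, 10, 13) → min 4
(14, 9, 10, 13, -6) → min -6  < -5 ✓
(9, 10, 13, -6, -6) → min -6  < -5 ✓
(10, 13, -6, -6, -1) → min -6  < -5 ✓
(13, -6, -6, -1, -4) → min -6  < -5 ✓
(-6, -6, -1, -4, 0) → min -6  < -5 ✓
13 windows satisfy the condition.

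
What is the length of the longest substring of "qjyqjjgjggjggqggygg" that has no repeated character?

3

add q: [q] len 1
add j: [q, j] len 2
add y: [q, j, y] len 3
add q (repeat q, move left end past it): [j, y, q] len 3
add j (repeat j, move left end past it): [y, q, j] len 3
add j (repeat j, move left end past it): [j] len 1
add g: [j, g] len 2
add j (repeat j, move left end past it): [g, j] len 2
add g (repeat g, move left end past it): [j, g] len 2
add g (repeat g, move left end past it): [g] len 1
add j: [g, j] len 2
add g (repeat g, move left end past it): [j, g] len 2
add g (repeat g, move left end past it): [g] len 1
add q: [g, q] len 2
add g (repeat g, move left end past it): [q, g] len 2
add g (repeat g, move left end past it): [g] len 1
add y: [g, y] len 2
add g (repeat g, move left end past it): [y, g] len 2
add g (repeat g, move left end past it): [g] len 1
Longest all-distinct length: 3.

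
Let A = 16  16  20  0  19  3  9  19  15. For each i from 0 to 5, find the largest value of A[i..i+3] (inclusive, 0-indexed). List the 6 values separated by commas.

20, 20, 20, 19, 19, 19

Sliding a size-4 window across the 9 values:
16 16 20 0 → max 20
16 20 0 19 → max 20
20 0 19 3 → max 20
0 19 3 9 → max 19
19 3 9 19 → max 19
3 9 19 15 → max 19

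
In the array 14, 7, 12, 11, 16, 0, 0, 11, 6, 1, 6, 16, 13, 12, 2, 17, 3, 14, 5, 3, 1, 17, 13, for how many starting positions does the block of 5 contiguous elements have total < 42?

10

14 7 12 11 16 → sum 60
7 12 11 16 0 → sum 46
12 11 16 0 0 → sum 39  < 42 ✓
11 16 0 0 11 → sum 38  < 42 ✓
16 0 0 11 6 → sum 33  < 42 ✓
0 0 11 6 1 → sum 18  < 42 ✓
0 11 6 1 6 → sum 24  < 42 ✓
11 6 1 6 16 → sum 40  < 42 ✓
6 1 6 16 13 → sum 42
1 6 16 13 12 → sum 48
6 16 13 12 2 → sum 49
16 13 12 2 17 → sum 60
13 12 2 17 3 → sum 47
12 2 17 3 14 → sum 48
2 17 3 14 5 → sum 41  < 42 ✓
17 3 14 5 3 → sum 42
3 14 5 3 1 → sum 26  < 42 ✓
14 5 3 1 17 → sum 40  < 42 ✓
5 3 1 17 13 → sum 39  < 42 ✓
10 windows satisfy the condition.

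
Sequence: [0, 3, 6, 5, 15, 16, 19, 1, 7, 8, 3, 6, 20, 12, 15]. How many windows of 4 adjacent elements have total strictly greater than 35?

(0, 3, 6, 5) → sum 14
(3, 6, 5, 15) → sum 29
(6, 5, 15, 16) → sum 42  > 35 ✓
(5, 15, 16, 19) → sum 55  > 35 ✓
(15, 16, 19, 1) → sum 51  > 35 ✓
(16, 19, 1, 7) → sum 43  > 35 ✓
(19, 1, 7, 8) → sum 35
(1, 7, 8, 3) → sum 19
(7, 8, 3, 6) → sum 24
(8, 3, 6, 20) → sum 37  > 35 ✓
(3, 6, 20, 12) → sum 41  > 35 ✓
(6, 20, 12, 15) → sum 53  > 35 ✓
7 windows satisfy the condition.

7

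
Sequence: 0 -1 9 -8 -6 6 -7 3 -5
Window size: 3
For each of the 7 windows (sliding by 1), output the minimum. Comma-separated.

-1, -8, -8, -8, -7, -7, -7

[0, -1, 9] → min -1
[-1, 9, -8] → min -8
[9, -8, -6] → min -8
[-8, -6, 6] → min -8
[-6, 6, -7] → min -7
[6, -7, 3] → min -7
[-7, 3, -5] → min -7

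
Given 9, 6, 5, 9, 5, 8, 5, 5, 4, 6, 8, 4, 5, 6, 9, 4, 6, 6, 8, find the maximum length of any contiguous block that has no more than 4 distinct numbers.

[9] 1 distinct, len 1
[9, 6] 2 distinct, len 2
[9, 6, 5] 3 distinct, len 3
[9, 6, 5, 9] 3 distinct, len 4
[9, 6, 5, 9, 5] 3 distinct, len 5
[9, 6, 5, 9, 5, 8] 4 distinct, len 6
[9, 6, 5, 9, 5, 8, 5] 4 distinct, len 7
[9, 6, 5, 9, 5, 8, 5, 5] 4 distinct, len 8
[5, 9, 5, 8, 5, 5, 4] 4 distinct, len 7
[5, 8, 5, 5, 4, 6] 4 distinct, len 6
[5, 8, 5, 5, 4, 6, 8] 4 distinct, len 7
[5, 8, 5, 5, 4, 6, 8, 4] 4 distinct, len 8
[5, 8, 5, 5, 4, 6, 8, 4, 5] 4 distinct, len 9
[5, 8, 5, 5, 4, 6, 8, 4, 5, 6] 4 distinct, len 10
[4, 5, 6, 9] 4 distinct, len 4
[4, 5, 6, 9, 4] 4 distinct, len 5
[4, 5, 6, 9, 4, 6] 4 distinct, len 6
[4, 5, 6, 9, 4, 6, 6] 4 distinct, len 7
[6, 9, 4, 6, 6, 8] 4 distinct, len 6
Longest length with ≤4 distinct: 10.

10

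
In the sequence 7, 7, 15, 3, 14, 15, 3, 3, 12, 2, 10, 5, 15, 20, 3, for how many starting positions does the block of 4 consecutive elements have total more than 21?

11

(7, 7, 15, 3) → sum 32  > 21 ✓
(7, 15, 3, 14) → sum 39  > 21 ✓
(15, 3, 14, 15) → sum 47  > 21 ✓
(3, 14, 15, 3) → sum 35  > 21 ✓
(14, 15, 3, 3) → sum 35  > 21 ✓
(15, 3, 3, 12) → sum 33  > 21 ✓
(3, 3, 12, 2) → sum 20
(3, 12, 2, 10) → sum 27  > 21 ✓
(12, 2, 10, 5) → sum 29  > 21 ✓
(2, 10, 5, 15) → sum 32  > 21 ✓
(10, 5, 15, 20) → sum 50  > 21 ✓
(5, 15, 20, 3) → sum 43  > 21 ✓
11 windows satisfy the condition.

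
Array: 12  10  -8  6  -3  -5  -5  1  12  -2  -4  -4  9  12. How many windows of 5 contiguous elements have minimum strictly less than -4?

7

[12, 10, -8, 6, -3] → min -8  < -4 ✓
[10, -8, 6, -3, -5] → min -8  < -4 ✓
[-8, 6, -3, -5, -5] → min -8  < -4 ✓
[6, -3, -5, -5, 1] → min -5  < -4 ✓
[-3, -5, -5, 1, 12] → min -5  < -4 ✓
[-5, -5, 1, 12, -2] → min -5  < -4 ✓
[-5, 1, 12, -2, -4] → min -5  < -4 ✓
[1, 12, -2, -4, -4] → min -4
[12, -2, -4, -4, 9] → min -4
[-2, -4, -4, 9, 12] → min -4
7 windows satisfy the condition.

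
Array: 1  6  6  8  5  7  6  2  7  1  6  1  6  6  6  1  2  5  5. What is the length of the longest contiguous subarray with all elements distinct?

[1] len 1
[1, 6] len 2
[6] len 1
[6, 8] len 2
[6, 8, 5] len 3
[6, 8, 5, 7] len 4
[8, 5, 7, 6] len 4
[8, 5, 7, 6, 2] len 5
[6, 2, 7] len 3
[6, 2, 7, 1] len 4
[2, 7, 1, 6] len 4
[6, 1] len 2
[1, 6] len 2
[6] len 1
[6] len 1
[6, 1] len 2
[6, 1, 2] len 3
[6, 1, 2, 5] len 4
[5] len 1
Longest all-distinct length: 5.

5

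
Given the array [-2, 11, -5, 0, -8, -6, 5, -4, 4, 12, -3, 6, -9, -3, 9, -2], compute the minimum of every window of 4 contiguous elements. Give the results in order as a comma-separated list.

-5, -8, -8, -8, -8, -6, -4, -4, -3, -9, -9, -9, -9

Sliding a size-4 window across the 16 values:
(-2, 11, -5, 0) → min -5
(11, -5, 0, -8) → min -8
(-5, 0, -8, -6) → min -8
(0, -8, -6, 5) → min -8
(-8, -6, 5, -4) → min -8
(-6, 5, -4, 4) → min -6
(5, -4, 4, 12) → min -4
(-4, 4, 12, -3) → min -4
(4, 12, -3, 6) → min -3
(12, -3, 6, -9) → min -9
(-3, 6, -9, -3) → min -9
(6, -9, -3, 9) → min -9
(-9, -3, 9, -2) → min -9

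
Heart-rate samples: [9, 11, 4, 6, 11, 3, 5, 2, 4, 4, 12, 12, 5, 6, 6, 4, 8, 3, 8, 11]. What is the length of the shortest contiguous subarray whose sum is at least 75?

10

add 9: running sum 9 < 75
add 11: running sum 20 < 75
add 4: running sum 24 < 75
add 6: running sum 30 < 75
add 11: running sum 41 < 75
add 3: running sum 44 < 75
add 5: running sum 49 < 75
add 2: running sum 51 < 75
add 4: running sum 55 < 75
add 4: running sum 59 < 75
add 12: running sum 71 < 75
add 12: shortest ending here [9, 11, 4, 6, 11, 3, 5, 2, 4, 4, 12, 12] sum 83, len 12
add 5: shortest ending here [11, 4, 6, 11, 3, 5, 2, 4, 4, 12, 12, 5] sum 79, len 12
add 6: shortest ending here [11, 4, 6, 11, 3, 5, 2, 4, 4, 12, 12, 5, 6] sum 85, len 13
add 6: shortest ending here [6, 11, 3, 5, 2, 4, 4, 12, 12, 5, 6, 6] sum 76, len 12
add 4: shortest ending here [6, 11, 3, 5, 2, 4, 4, 12, 12, 5, 6, 6, 4] sum 80, len 13
add 8: shortest ending here [11, 3, 5, 2, 4, 4, 12, 12, 5, 6, 6, 4, 8] sum 82, len 13
add 3: shortest ending here [11, 3, 5, 2, 4, 4, 12, 12, 5, 6, 6, 4, 8, 3] sum 85, len 14
add 8: shortest ending here [5, 2, 4, 4, 12, 12, 5, 6, 6, 4, 8, 3, 8] sum 79, len 13
add 11: shortest ending here [12, 12, 5, 6, 6, 4, 8, 3, 8, 11] sum 75, len 10
Shortest qualifying length: 10.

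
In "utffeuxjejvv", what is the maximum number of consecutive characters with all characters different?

5

[u] len 1
[u, t] len 2
[u, t, f] len 3
[f] len 1
[f, e] len 2
[f, e, u] len 3
[f, e, u, x] len 4
[f, e, u, x, j] len 5
[u, x, j, e] len 4
[e, j] len 2
[e, j, v] len 3
[v] len 1
Longest all-distinct length: 5.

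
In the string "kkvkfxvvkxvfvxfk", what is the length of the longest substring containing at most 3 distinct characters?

add k: window [k] (1 distinct), len 1
add k: window [k, k] (1 distinct), len 2
add v: window [k, k, v] (2 distinct), len 3
add k: window [k, k, v, k] (2 distinct), len 4
add f: window [k, k, v, k, f] (3 distinct), len 5
add x: window [k, f, x] (3 distinct), len 3
add v: window [f, x, v] (3 distinct), len 3
add v: window [f, x, v, v] (3 distinct), len 4
add k: window [x, v, v, k] (3 distinct), len 4
add x: window [x, v, v, k, x] (3 distinct), len 5
add v: window [x, v, v, k, x, v] (3 distinct), len 6
add f: window [x, v, f] (3 distinct), len 3
add v: window [x, v, f, v] (3 distinct), len 4
add x: window [x, v, f, v, x] (3 distinct), len 5
add f: window [x, v, f, v, x, f] (3 distinct), len 6
add k: window [x, f, k] (3 distinct), len 3
Longest length with ≤3 distinct: 6.

6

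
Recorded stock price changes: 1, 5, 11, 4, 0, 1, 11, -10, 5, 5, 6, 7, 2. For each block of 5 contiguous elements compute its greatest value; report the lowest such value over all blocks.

Window maxs for each of the 9 positions:
(1, 5, 11, 4, 0) → max 11
(5, 11, 4, 0, 1) → max 11
(11, 4, 0, 1, 11) → max 11
(4, 0, 1, 11, -10) → max 11
(0, 1, 11, -10, 5) → max 11
(1, 11, -10, 5, 5) → max 11
(11, -10, 5, 5, 6) → max 11
(-10, 5, 5, 6, 7) → max 7
(5, 5, 6, 7, 2) → max 7
Lowest of these is 7.

7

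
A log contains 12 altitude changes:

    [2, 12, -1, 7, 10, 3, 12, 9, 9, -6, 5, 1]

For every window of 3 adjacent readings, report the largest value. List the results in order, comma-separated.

2 12 -1 → max 12
12 -1 7 → max 12
-1 7 10 → max 10
7 10 3 → max 10
10 3 12 → max 12
3 12 9 → max 12
12 9 9 → max 12
9 9 -6 → max 9
9 -6 5 → max 9
-6 5 1 → max 5

12, 12, 10, 10, 12, 12, 12, 9, 9, 5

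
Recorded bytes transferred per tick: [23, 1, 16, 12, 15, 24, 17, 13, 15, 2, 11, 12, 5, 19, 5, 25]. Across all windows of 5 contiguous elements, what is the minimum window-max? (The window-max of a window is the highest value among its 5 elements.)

15

Each size-5 window and its max:
23 1 16 12 15 → max 23
1 16 12 15 24 → max 24
16 12 15 24 17 → max 24
12 15 24 17 13 → max 24
15 24 17 13 15 → max 24
24 17 13 15 2 → max 24
17 13 15 2 11 → max 17
13 15 2 11 12 → max 15
15 2 11 12 5 → max 15
2 11 12 5 19 → max 19
11 12 5 19 5 → max 19
12 5 19 5 25 → max 25
Minimum of these is 15.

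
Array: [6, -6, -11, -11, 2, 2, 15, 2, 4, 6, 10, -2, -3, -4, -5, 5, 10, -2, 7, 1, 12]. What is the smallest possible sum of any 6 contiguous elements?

-18

Window sums for each of the 16 positions:
[6, -6, -11, -11, 2, 2] → sum -18
[-6, -11, -11, 2, 2, 15] → sum -9
[-11, -11, 2, 2, 15, 2] → sum -1
[-11, 2, 2, 15, 2, 4] → sum 14
[2, 2, 15, 2, 4, 6] → sum 31
[2, 15, 2, 4, 6, 10] → sum 39
[15, 2, 4, 6, 10, -2] → sum 35
[2, 4, 6, 10, -2, -3] → sum 17
[4, 6, 10, -2, -3, -4] → sum 11
[6, 10, -2, -3, -4, -5] → sum 2
[10, -2, -3, -4, -5, 5] → sum 1
[-2, -3, -4, -5, 5, 10] → sum 1
[-3, -4, -5, 5, 10, -2] → sum 1
[-4, -5, 5, 10, -2, 7] → sum 11
[-5, 5, 10, -2, 7, 1] → sum 16
[5, 10, -2, 7, 1, 12] → sum 33
Smallest of these is -18.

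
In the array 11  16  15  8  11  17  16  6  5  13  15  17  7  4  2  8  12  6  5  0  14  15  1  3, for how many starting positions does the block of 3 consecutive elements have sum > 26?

[11, 16, 15] → sum 42  > 26 ✓
[16, 15, 8] → sum 39  > 26 ✓
[15, 8, 11] → sum 34  > 26 ✓
[8, 11, 17] → sum 36  > 26 ✓
[11, 17, 16] → sum 44  > 26 ✓
[17, 16, 6] → sum 39  > 26 ✓
[16, 6, 5] → sum 27  > 26 ✓
[6, 5, 13] → sum 24
[5, 13, 15] → sum 33  > 26 ✓
[13, 15, 17] → sum 45  > 26 ✓
[15, 17, 7] → sum 39  > 26 ✓
[17, 7, 4] → sum 28  > 26 ✓
[7, 4, 2] → sum 13
[4, 2, 8] → sum 14
[2, 8, 12] → sum 22
[8, 12, 6] → sum 26
[12, 6, 5] → sum 23
[6, 5, 0] → sum 11
[5, 0, 14] → sum 19
[0, 14, 15] → sum 29  > 26 ✓
[14, 15, 1] → sum 30  > 26 ✓
[15, 1, 3] → sum 19
13 windows satisfy the condition.

13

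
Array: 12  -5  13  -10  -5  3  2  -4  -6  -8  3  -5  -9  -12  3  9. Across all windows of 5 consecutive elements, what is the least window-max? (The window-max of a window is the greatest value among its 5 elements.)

3

12 -5 13 -10 -5 → max 13
-5 13 -10 -5 3 → max 13
13 -10 -5 3 2 → max 13
-10 -5 3 2 -4 → max 3
-5 3 2 -4 -6 → max 3
3 2 -4 -6 -8 → max 3
2 -4 -6 -8 3 → max 3
-4 -6 -8 3 -5 → max 3
-6 -8 3 -5 -9 → max 3
-8 3 -5 -9 -12 → max 3
3 -5 -9 -12 3 → max 3
-5 -9 -12 3 9 → max 9
Least of these is 3.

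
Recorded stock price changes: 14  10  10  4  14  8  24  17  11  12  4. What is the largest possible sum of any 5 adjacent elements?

14 10 10 4 14 → sum 52
10 10 4 14 8 → sum 46
10 4 14 8 24 → sum 60
4 14 8 24 17 → sum 67
14 8 24 17 11 → sum 74
8 24 17 11 12 → sum 72
24 17 11 12 4 → sum 68
Largest of these is 74.

74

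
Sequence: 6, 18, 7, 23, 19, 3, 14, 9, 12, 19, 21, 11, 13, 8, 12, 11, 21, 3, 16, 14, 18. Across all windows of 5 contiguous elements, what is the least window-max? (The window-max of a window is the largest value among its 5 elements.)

13

6 18 7 23 19 → max 23
18 7 23 19 3 → max 23
7 23 19 3 14 → max 23
23 19 3 14 9 → max 23
19 3 14 9 12 → max 19
3 14 9 12 19 → max 19
14 9 12 19 21 → max 21
9 12 19 21 11 → max 21
12 19 21 11 13 → max 21
19 21 11 13 8 → max 21
21 11 13 8 12 → max 21
11 13 8 12 11 → max 13
13 8 12 11 21 → max 21
8 12 11 21 3 → max 21
12 11 21 3 16 → max 21
11 21 3 16 14 → max 21
21 3 16 14 18 → max 21
Least of these is 13.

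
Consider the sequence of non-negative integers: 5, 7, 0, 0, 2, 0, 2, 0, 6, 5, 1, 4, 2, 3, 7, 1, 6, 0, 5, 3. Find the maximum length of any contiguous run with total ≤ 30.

12

Extend to the right; shrink from the left whenever the sum exceeds 30:
add 5: [5] sum 5, len 1
add 7: [5, 7] sum 12, len 2
add 0: [5, 7, 0] sum 12, len 3
add 0: [5, 7, 0, 0] sum 12, len 4
add 2: [5, 7, 0, 0, 2] sum 14, len 5
add 0: [5, 7, 0, 0, 2, 0] sum 14, len 6
add 2: [5, 7, 0, 0, 2, 0, 2] sum 16, len 7
add 0: [5, 7, 0, 0, 2, 0, 2, 0] sum 16, len 8
add 6: [5, 7, 0, 0, 2, 0, 2, 0, 6] sum 22, len 9
add 5: [5, 7, 0, 0, 2, 0, 2, 0, 6, 5] sum 27, len 10
add 1: [5, 7, 0, 0, 2, 0, 2, 0, 6, 5, 1] sum 28, len 11
add 4: [7, 0, 0, 2, 0, 2, 0, 6, 5, 1, 4] sum 27, len 11
add 2: [7, 0, 0, 2, 0, 2, 0, 6, 5, 1, 4, 2] sum 29, len 12
add 3: [0, 0, 2, 0, 2, 0, 6, 5, 1, 4, 2, 3] sum 25, len 12
add 7: [0, 2, 0, 6, 5, 1, 4, 2, 3, 7] sum 30, len 10
add 1: [0, 6, 5, 1, 4, 2, 3, 7, 1] sum 29, len 9
add 6: [5, 1, 4, 2, 3, 7, 1, 6] sum 29, len 8
add 0: [5, 1, 4, 2, 3, 7, 1, 6, 0] sum 29, len 9
add 5: [1, 4, 2, 3, 7, 1, 6, 0, 5] sum 29, len 9
add 3: [2, 3, 7, 1, 6, 0, 5, 3] sum 27, len 8
Longest length seen: 12.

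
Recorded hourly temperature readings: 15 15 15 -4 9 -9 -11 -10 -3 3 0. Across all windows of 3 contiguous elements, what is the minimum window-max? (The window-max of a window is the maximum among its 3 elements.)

-9

Window maxs for each of the 9 positions:
(15, 15, 15) → max 15
(15, 15, -4) → max 15
(15, -4, 9) → max 15
(-4, 9, -9) → max 9
(9, -9, -11) → max 9
(-9, -11, -10) → max -9
(-11, -10, -3) → max -3
(-10, -3, 3) → max 3
(-3, 3, 0) → max 3
Minimum of these is -9.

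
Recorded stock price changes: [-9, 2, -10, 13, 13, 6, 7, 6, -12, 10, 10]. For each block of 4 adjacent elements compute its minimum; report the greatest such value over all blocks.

6

Each size-4 window and its min:
[-9, 2, -10, 13] → min -10
[2, -10, 13, 13] → min -10
[-10, 13, 13, 6] → min -10
[13, 13, 6, 7] → min 6
[13, 6, 7, 6] → min 6
[6, 7, 6, -12] → min -12
[7, 6, -12, 10] → min -12
[6, -12, 10, 10] → min -12
Greatest of these is 6.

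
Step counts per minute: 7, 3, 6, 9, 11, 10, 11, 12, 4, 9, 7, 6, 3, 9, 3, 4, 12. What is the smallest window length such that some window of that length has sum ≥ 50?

5

add 7: running sum 7 < 50
add 3: running sum 10 < 50
add 6: running sum 16 < 50
add 9: running sum 25 < 50
add 11: running sum 36 < 50
add 10: running sum 46 < 50
add 11: shortest ending here [3, 6, 9, 11, 10, 11] sum 50, len 6
add 12: shortest ending here [9, 11, 10, 11, 12] sum 53, len 5
add 4: shortest ending here [9, 11, 10, 11, 12, 4] sum 57, len 6
add 9: shortest ending here [11, 10, 11, 12, 4, 9] sum 57, len 6
add 7: shortest ending here [10, 11, 12, 4, 9, 7] sum 53, len 6
add 6: shortest ending here [10, 11, 12, 4, 9, 7, 6] sum 59, len 7
add 3: shortest ending here [11, 12, 4, 9, 7, 6, 3] sum 52, len 7
add 9: shortest ending here [12, 4, 9, 7, 6, 3, 9] sum 50, len 7
add 3: shortest ending here [12, 4, 9, 7, 6, 3, 9, 3] sum 53, len 8
add 4: shortest ending here [12, 4, 9, 7, 6, 3, 9, 3, 4] sum 57, len 9
add 12: shortest ending here [9, 7, 6, 3, 9, 3, 4, 12] sum 53, len 8
Shortest qualifying length: 5.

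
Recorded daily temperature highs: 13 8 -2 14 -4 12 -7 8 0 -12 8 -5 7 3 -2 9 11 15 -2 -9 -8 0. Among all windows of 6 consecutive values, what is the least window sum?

-8

(13, 8, -2, 14, -4, 12) → sum 41
(8, -2, 14, -4, 12, -7) → sum 21
(-2, 14, -4, 12, -7, 8) → sum 21
(14, -4, 12, -7, 8, 0) → sum 23
(-4, 12, -7, 8, 0, -12) → sum -3
(12, -7, 8, 0, -12, 8) → sum 9
(-7, 8, 0, -12, 8, -5) → sum -8
(8, 0, -12, 8, -5, 7) → sum 6
(0, -12, 8, -5, 7, 3) → sum 1
(-12, 8, -5, 7, 3, -2) → sum -1
(8, -5, 7, 3, -2, 9) → sum 20
(-5, 7, 3, -2, 9, 11) → sum 23
(7, 3, -2, 9, 11, 15) → sum 43
(3, -2, 9, 11, 15, -2) → sum 34
(-2, 9, 11, 15, -2, -9) → sum 22
(9, 11, 15, -2, -9, -8) → sum 16
(11, 15, -2, -9, -8, 0) → sum 7
Least of these is -8.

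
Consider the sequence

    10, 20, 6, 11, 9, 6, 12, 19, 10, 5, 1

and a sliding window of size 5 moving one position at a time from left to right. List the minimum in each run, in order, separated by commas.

6, 6, 6, 6, 6, 5, 1

(10, 20, 6, 11, 9) → min 6
(20, 6, 11, 9, 6) → min 6
(6, 11, 9, 6, 12) → min 6
(11, 9, 6, 12, 19) → min 6
(9, 6, 12, 19, 10) → min 6
(6, 12, 19, 10, 5) → min 5
(12, 19, 10, 5, 1) → min 1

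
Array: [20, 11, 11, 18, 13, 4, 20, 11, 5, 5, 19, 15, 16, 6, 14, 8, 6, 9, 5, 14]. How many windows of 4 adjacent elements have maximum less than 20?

[20, 11, 11, 18] → max 20
[11, 11, 18, 13] → max 18  < 20 ✓
[11, 18, 13, 4] → max 18  < 20 ✓
[18, 13, 4, 20] → max 20
[13, 4, 20, 11] → max 20
[4, 20, 11, 5] → max 20
[20, 11, 5, 5] → max 20
[11, 5, 5, 19] → max 19  < 20 ✓
[5, 5, 19, 15] → max 19  < 20 ✓
[5, 19, 15, 16] → max 19  < 20 ✓
[19, 15, 16, 6] → max 19  < 20 ✓
[15, 16, 6, 14] → max 16  < 20 ✓
[16, 6, 14, 8] → max 16  < 20 ✓
[6, 14, 8, 6] → max 14  < 20 ✓
[14, 8, 6, 9] → max 14  < 20 ✓
[8, 6, 9, 5] → max 9  < 20 ✓
[6, 9, 5, 14] → max 14  < 20 ✓
12 windows satisfy the condition.

12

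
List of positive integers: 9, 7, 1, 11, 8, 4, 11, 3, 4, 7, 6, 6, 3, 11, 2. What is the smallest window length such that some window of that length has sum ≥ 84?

add 9: running sum 9 < 84
add 7: running sum 16 < 84
add 1: running sum 17 < 84
add 11: running sum 28 < 84
add 8: running sum 36 < 84
add 4: running sum 40 < 84
add 11: running sum 51 < 84
add 3: running sum 54 < 84
add 4: running sum 58 < 84
add 7: running sum 65 < 84
add 6: running sum 71 < 84
add 6: running sum 77 < 84
add 3: running sum 80 < 84
add 11: shortest ending here [9, 7, 1, 11, 8, 4, 11, 3, 4, 7, 6, 6, 3, 11] sum 91, len 14
add 2: shortest ending here [7, 1, 11, 8, 4, 11, 3, 4, 7, 6, 6, 3, 11, 2] sum 84, len 14
Shortest qualifying length: 14.

14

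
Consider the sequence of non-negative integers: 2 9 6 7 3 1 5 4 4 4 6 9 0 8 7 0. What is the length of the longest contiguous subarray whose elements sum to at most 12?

[2] sum 2 len 1
[2, 9] sum 11 len 2
[6] sum 6 len 1
[7] sum 7 len 1
[7, 3] sum 10 len 2
[7, 3, 1] sum 11 len 3
[3, 1, 5] sum 9 len 3
[1, 5, 4] sum 10 len 3
[4, 4] sum 8 len 2
[4, 4, 4] sum 12 len 3
[4, 6] sum 10 len 2
[9] sum 9 len 1
[9, 0] sum 9 len 2
[0, 8] sum 8 len 2
[7] sum 7 len 1
[7, 0] sum 7 len 2
Longest length seen: 3.

3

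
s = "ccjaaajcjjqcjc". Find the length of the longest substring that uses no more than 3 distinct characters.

[c] 1 distinct, len 1
[c, c] 1 distinct, len 2
[c, c, j] 2 distinct, len 3
[c, c, j, a] 3 distinct, len 4
[c, c, j, a, a] 3 distinct, len 5
[c, c, j, a, a, a] 3 distinct, len 6
[c, c, j, a, a, a, j] 3 distinct, len 7
[c, c, j, a, a, a, j, c] 3 distinct, len 8
[c, c, j, a, a, a, j, c, j] 3 distinct, len 9
[c, c, j, a, a, a, j, c, j, j] 3 distinct, len 10
[j, c, j, j, q] 3 distinct, len 5
[j, c, j, j, q, c] 3 distinct, len 6
[j, c, j, j, q, c, j] 3 distinct, len 7
[j, c, j, j, q, c, j, c] 3 distinct, len 8
Longest length with ≤3 distinct: 10.

10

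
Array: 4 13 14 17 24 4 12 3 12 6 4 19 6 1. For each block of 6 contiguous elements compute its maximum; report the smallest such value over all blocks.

12

(4, 13, 14, 17, 24, 4) → max 24
(13, 14, 17, 24, 4, 12) → max 24
(14, 17, 24, 4, 12, 3) → max 24
(17, 24, 4, 12, 3, 12) → max 24
(24, 4, 12, 3, 12, 6) → max 24
(4, 12, 3, 12, 6, 4) → max 12
(12, 3, 12, 6, 4, 19) → max 19
(3, 12, 6, 4, 19, 6) → max 19
(12, 6, 4, 19, 6, 1) → max 19
Smallest of these is 12.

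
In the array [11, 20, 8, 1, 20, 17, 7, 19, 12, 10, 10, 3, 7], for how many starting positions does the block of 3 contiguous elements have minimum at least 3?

8

[11, 20, 8] → min 8  ≥ 3 ✓
[20, 8, 1] → min 1
[8, 1, 20] → min 1
[1, 20, 17] → min 1
[20, 17, 7] → min 7  ≥ 3 ✓
[17, 7, 19] → min 7  ≥ 3 ✓
[7, 19, 12] → min 7  ≥ 3 ✓
[19, 12, 10] → min 10  ≥ 3 ✓
[12, 10, 10] → min 10  ≥ 3 ✓
[10, 10, 3] → min 3  ≥ 3 ✓
[10, 3, 7] → min 3  ≥ 3 ✓
8 windows satisfy the condition.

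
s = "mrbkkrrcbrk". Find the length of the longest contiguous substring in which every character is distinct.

[m] len 1
[m, r] len 2
[m, r, b] len 3
[m, r, b, k] len 4
[k] len 1
[k, r] len 2
[r] len 1
[r, c] len 2
[r, c, b] len 3
[c, b, r] len 3
[c, b, r, k] len 4
Longest all-distinct length: 4.

4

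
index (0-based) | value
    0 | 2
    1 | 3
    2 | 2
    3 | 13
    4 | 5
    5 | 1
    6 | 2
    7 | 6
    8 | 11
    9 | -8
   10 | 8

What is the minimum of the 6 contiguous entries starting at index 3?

1

Elements at indices 3..8: 13, 5, 1, 2, 6, 11
min(13, 5, 1, 2, 6, 11) = 1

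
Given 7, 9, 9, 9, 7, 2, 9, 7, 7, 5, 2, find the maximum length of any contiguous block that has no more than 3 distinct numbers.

[7] 1 distinct, len 1
[7, 9] 2 distinct, len 2
[7, 9, 9] 2 distinct, len 3
[7, 9, 9, 9] 2 distinct, len 4
[7, 9, 9, 9, 7] 2 distinct, len 5
[7, 9, 9, 9, 7, 2] 3 distinct, len 6
[7, 9, 9, 9, 7, 2, 9] 3 distinct, len 7
[7, 9, 9, 9, 7, 2, 9, 7] 3 distinct, len 8
[7, 9, 9, 9, 7, 2, 9, 7, 7] 3 distinct, len 9
[9, 7, 7, 5] 3 distinct, len 4
[7, 7, 5, 2] 3 distinct, len 4
Longest length with ≤3 distinct: 9.

9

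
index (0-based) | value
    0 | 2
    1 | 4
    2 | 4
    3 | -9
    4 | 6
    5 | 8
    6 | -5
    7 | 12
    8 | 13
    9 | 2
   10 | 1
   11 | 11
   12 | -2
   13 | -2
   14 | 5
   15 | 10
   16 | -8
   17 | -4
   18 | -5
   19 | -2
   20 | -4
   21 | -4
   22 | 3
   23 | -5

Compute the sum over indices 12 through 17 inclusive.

Elements at indices 12..17: -2, -2, 5, 10, -8, -4
sum(-2, -2, 5, 10, -8, -4) = -1

-1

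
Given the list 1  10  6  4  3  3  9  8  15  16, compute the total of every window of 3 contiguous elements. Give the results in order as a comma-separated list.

17, 20, 13, 10, 15, 20, 32, 39

Sliding a size-3 window across the 10 values:
1 10 6 → sum 17
10 6 4 → sum 20
6 4 3 → sum 13
4 3 3 → sum 10
3 3 9 → sum 15
3 9 8 → sum 20
9 8 15 → sum 32
8 15 16 → sum 39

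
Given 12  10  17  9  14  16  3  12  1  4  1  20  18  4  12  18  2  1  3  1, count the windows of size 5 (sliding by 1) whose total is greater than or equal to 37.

(12, 10, 17, 9, 14) → sum 62  ≥ 37 ✓
(10, 17, 9, 14, 16) → sum 66  ≥ 37 ✓
(17, 9, 14, 16, 3) → sum 59  ≥ 37 ✓
(9, 14, 16, 3, 12) → sum 54  ≥ 37 ✓
(14, 16, 3, 12, 1) → sum 46  ≥ 37 ✓
(16, 3, 12, 1, 4) → sum 36
(3, 12, 1, 4, 1) → sum 21
(12, 1, 4, 1, 20) → sum 38  ≥ 37 ✓
(1, 4, 1, 20, 18) → sum 44  ≥ 37 ✓
(4, 1, 20, 18, 4) → sum 47  ≥ 37 ✓
(1, 20, 18, 4, 12) → sum 55  ≥ 37 ✓
(20, 18, 4, 12, 18) → sum 72  ≥ 37 ✓
(18, 4, 12, 18, 2) → sum 54  ≥ 37 ✓
(4, 12, 18, 2, 1) → sum 37  ≥ 37 ✓
(12, 18, 2, 1, 3) → sum 36
(18, 2, 1, 3, 1) → sum 25
12 windows satisfy the condition.

12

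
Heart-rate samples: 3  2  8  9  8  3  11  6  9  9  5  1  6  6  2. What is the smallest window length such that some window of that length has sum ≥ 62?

Extend right; whenever the sum reaches 62, record the length and shrink from the left:
add 3: running sum 3 < 62
add 2: running sum 5 < 62
add 8: running sum 13 < 62
add 9: running sum 22 < 62
add 8: running sum 30 < 62
add 3: running sum 33 < 62
add 11: running sum 44 < 62
add 6: running sum 50 < 62
add 9: running sum 59 < 62
end 9: [8, 9, 8, 3, 11, 6, 9, 9] sum 63, len 8
end 10: [8, 9, 8, 3, 11, 6, 9, 9, 5] sum 68, len 9
end 11: [8, 9, 8, 3, 11, 6, 9, 9, 5, 1] sum 69, len 10
end 12: [9, 8, 3, 11, 6, 9, 9, 5, 1, 6] sum 67, len 10
end 13: [8, 3, 11, 6, 9, 9, 5, 1, 6, 6] sum 64, len 10
end 14: [8, 3, 11, 6, 9, 9, 5, 1, 6, 6, 2] sum 66, len 11
Shortest qualifying length: 8.

8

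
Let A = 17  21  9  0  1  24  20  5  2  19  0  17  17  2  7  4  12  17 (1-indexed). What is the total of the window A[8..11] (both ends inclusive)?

Elements at indices 8..11: 5, 2, 19, 0
sum(5, 2, 19, 0) = 26

26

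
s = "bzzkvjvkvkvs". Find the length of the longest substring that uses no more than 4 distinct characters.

10

[b] 1 distinct, len 1
[b, z] 2 distinct, len 2
[b, z, z] 2 distinct, len 3
[b, z, z, k] 3 distinct, len 4
[b, z, z, k, v] 4 distinct, len 5
[z, z, k, v, j] 4 distinct, len 5
[z, z, k, v, j, v] 4 distinct, len 6
[z, z, k, v, j, v, k] 4 distinct, len 7
[z, z, k, v, j, v, k, v] 4 distinct, len 8
[z, z, k, v, j, v, k, v, k] 4 distinct, len 9
[z, z, k, v, j, v, k, v, k, v] 4 distinct, len 10
[k, v, j, v, k, v, k, v, s] 4 distinct, len 9
Longest length with ≤4 distinct: 10.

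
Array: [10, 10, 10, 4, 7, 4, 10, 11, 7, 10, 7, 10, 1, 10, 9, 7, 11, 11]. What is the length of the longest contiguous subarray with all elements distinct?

5

add 10: [10] len 1
add 10 (repeat 10, move left end past it): [10] len 1
add 10 (repeat 10, move left end past it): [10] len 1
add 4: [10, 4] len 2
add 7: [10, 4, 7] len 3
add 4 (repeat 4, move left end past it): [7, 4] len 2
add 10: [7, 4, 10] len 3
add 11: [7, 4, 10, 11] len 4
add 7 (repeat 7, move left end past it): [4, 10, 11, 7] len 4
add 10 (repeat 10, move left end past it): [11, 7, 10] len 3
add 7 (repeat 7, move left end past it): [10, 7] len 2
add 10 (repeat 10, move left end past it): [7, 10] len 2
add 1: [7, 10, 1] len 3
add 10 (repeat 10, move left end past it): [1, 10] len 2
add 9: [1, 10, 9] len 3
add 7: [1, 10, 9, 7] len 4
add 11: [1, 10, 9, 7, 11] len 5
add 11 (repeat 11, move left end past it): [11] len 1
Longest all-distinct length: 5.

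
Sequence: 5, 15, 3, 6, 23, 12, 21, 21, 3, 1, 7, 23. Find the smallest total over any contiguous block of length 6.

5 15 3 6 23 12 → sum 64
15 3 6 23 12 21 → sum 80
3 6 23 12 21 21 → sum 86
6 23 12 21 21 3 → sum 86
23 12 21 21 3 1 → sum 81
12 21 21 3 1 7 → sum 65
21 21 3 1 7 23 → sum 76
Smallest of these is 64.

64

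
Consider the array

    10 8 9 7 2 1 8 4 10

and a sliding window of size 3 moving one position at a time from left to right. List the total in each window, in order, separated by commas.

27, 24, 18, 10, 11, 13, 22

10 8 9 → sum 27
8 9 7 → sum 24
9 7 2 → sum 18
7 2 1 → sum 10
2 1 8 → sum 11
1 8 4 → sum 13
8 4 10 → sum 22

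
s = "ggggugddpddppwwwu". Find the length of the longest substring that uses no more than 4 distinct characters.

13

Extend right; when distinct count exceeds 4, shrink from the left:
add g: window [g] (1 distinct), len 1
add g: window [g, g] (1 distinct), len 2
add g: window [g, g, g] (1 distinct), len 3
add g: window [g, g, g, g] (1 distinct), len 4
add u: window [g, g, g, g, u] (2 distinct), len 5
add g: window [g, g, g, g, u, g] (2 distinct), len 6
add d: window [g, g, g, g, u, g, d] (3 distinct), len 7
add d: window [g, g, g, g, u, g, d, d] (3 distinct), len 8
add p: window [g, g, g, g, u, g, d, d, p] (4 distinct), len 9
add d: window [g, g, g, g, u, g, d, d, p, d] (4 distinct), len 10
add d: window [g, g, g, g, u, g, d, d, p, d, d] (4 distinct), len 11
add p: window [g, g, g, g, u, g, d, d, p, d, d, p] (4 distinct), len 12
add p: window [g, g, g, g, u, g, d, d, p, d, d, p, p] (4 distinct), len 13
add w: window [g, d, d, p, d, d, p, p, w] (4 distinct), len 9
add w: window [g, d, d, p, d, d, p, p, w, w] (4 distinct), len 10
add w: window [g, d, d, p, d, d, p, p, w, w, w] (4 distinct), len 11
add u: window [d, d, p, d, d, p, p, w, w, w, u] (4 distinct), len 11
Longest length with ≤4 distinct: 13.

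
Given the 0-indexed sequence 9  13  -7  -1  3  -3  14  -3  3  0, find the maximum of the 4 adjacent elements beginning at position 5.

14

Elements at indices 5..8: -3, 14, -3, 3
max(-3, 14, -3, 3) = 14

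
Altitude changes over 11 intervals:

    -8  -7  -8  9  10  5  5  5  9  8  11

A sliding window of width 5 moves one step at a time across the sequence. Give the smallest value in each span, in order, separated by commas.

-8, -8, -8, 5, 5, 5, 5

[-8, -7, -8, 9, 10] → min -8
[-7, -8, 9, 10, 5] → min -8
[-8, 9, 10, 5, 5] → min -8
[9, 10, 5, 5, 5] → min 5
[10, 5, 5, 5, 9] → min 5
[5, 5, 5, 9, 8] → min 5
[5, 5, 9, 8, 11] → min 5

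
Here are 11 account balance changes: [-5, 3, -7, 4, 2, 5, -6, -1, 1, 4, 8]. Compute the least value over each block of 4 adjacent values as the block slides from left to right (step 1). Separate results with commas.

-7, -7, -7, -6, -6, -6, -6, -1

-5 3 -7 4 → min -7
3 -7 4 2 → min -7
-7 4 2 5 → min -7
4 2 5 -6 → min -6
2 5 -6 -1 → min -6
5 -6 -1 1 → min -6
-6 -1 1 4 → min -6
-1 1 4 8 → min -1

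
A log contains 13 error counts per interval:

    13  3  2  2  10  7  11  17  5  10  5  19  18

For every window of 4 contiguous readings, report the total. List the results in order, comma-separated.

Sliding a size-4 window across the 13 values:
[13, 3, 2, 2] → sum 20
[3, 2, 2, 10] → sum 17
[2, 2, 10, 7] → sum 21
[2, 10, 7, 11] → sum 30
[10, 7, 11, 17] → sum 45
[7, 11, 17, 5] → sum 40
[11, 17, 5, 10] → sum 43
[17, 5, 10, 5] → sum 37
[5, 10, 5, 19] → sum 39
[10, 5, 19, 18] → sum 52

20, 17, 21, 30, 45, 40, 43, 37, 39, 52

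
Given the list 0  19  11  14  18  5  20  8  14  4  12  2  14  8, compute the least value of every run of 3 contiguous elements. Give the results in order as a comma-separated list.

Sliding a size-3 window across the 14 values:
(0, 19, 11) → min 0
(19, 11, 14) → min 11
(11, 14, 18) → min 11
(14, 18, 5) → min 5
(18, 5, 20) → min 5
(5, 20, 8) → min 5
(20, 8, 14) → min 8
(8, 14, 4) → min 4
(14, 4, 12) → min 4
(4, 12, 2) → min 2
(12, 2, 14) → min 2
(2, 14, 8) → min 2

0, 11, 11, 5, 5, 5, 8, 4, 4, 2, 2, 2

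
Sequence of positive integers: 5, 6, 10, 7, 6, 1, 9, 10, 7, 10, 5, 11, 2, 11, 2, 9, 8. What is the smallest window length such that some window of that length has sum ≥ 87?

12

Extend right; whenever the sum reaches 87, record the length and shrink from the left:
add 5: running sum 5 < 87
add 6: running sum 11 < 87
add 10: running sum 21 < 87
add 7: running sum 28 < 87
add 6: running sum 34 < 87
add 1: running sum 35 < 87
add 9: running sum 44 < 87
add 10: running sum 54 < 87
add 7: running sum 61 < 87
add 10: running sum 71 < 87
add 5: running sum 76 < 87
add 11: shortest ending here [5, 6, 10, 7, 6, 1, 9, 10, 7, 10, 5, 11] sum 87, len 12
add 2: shortest ending here [5, 6, 10, 7, 6, 1, 9, 10, 7, 10, 5, 11, 2] sum 89, len 13
add 11: shortest ending here [10, 7, 6, 1, 9, 10, 7, 10, 5, 11, 2, 11] sum 89, len 12
add 2: shortest ending here [10, 7, 6, 1, 9, 10, 7, 10, 5, 11, 2, 11, 2] sum 91, len 13
add 9: shortest ending here [7, 6, 1, 9, 10, 7, 10, 5, 11, 2, 11, 2, 9] sum 90, len 13
add 8: shortest ending here [6, 1, 9, 10, 7, 10, 5, 11, 2, 11, 2, 9, 8] sum 91, len 13
Shortest qualifying length: 12.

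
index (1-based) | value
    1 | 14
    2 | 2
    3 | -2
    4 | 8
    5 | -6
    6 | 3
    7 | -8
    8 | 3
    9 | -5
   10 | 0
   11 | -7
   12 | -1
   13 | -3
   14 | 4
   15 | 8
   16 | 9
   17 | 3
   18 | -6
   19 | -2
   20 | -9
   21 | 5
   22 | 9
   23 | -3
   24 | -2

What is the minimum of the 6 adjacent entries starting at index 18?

-9

Elements at indices 18..23: -6, -2, -9, 5, 9, -3
min(-6, -2, -9, 5, 9, -3) = -9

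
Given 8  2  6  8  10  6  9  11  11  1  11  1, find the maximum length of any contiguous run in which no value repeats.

[8] len 1
[8, 2] len 2
[8, 2, 6] len 3
[2, 6, 8] len 3
[2, 6, 8, 10] len 4
[8, 10, 6] len 3
[8, 10, 6, 9] len 4
[8, 10, 6, 9, 11] len 5
[11] len 1
[11, 1] len 2
[1, 11] len 2
[11, 1] len 2
Longest all-distinct length: 5.

5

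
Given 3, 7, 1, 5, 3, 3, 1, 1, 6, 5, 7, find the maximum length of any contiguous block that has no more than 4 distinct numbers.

8

[3] 1 distinct, len 1
[3, 7] 2 distinct, len 2
[3, 7, 1] 3 distinct, len 3
[3, 7, 1, 5] 4 distinct, len 4
[3, 7, 1, 5, 3] 4 distinct, len 5
[3, 7, 1, 5, 3, 3] 4 distinct, len 6
[3, 7, 1, 5, 3, 3, 1] 4 distinct, len 7
[3, 7, 1, 5, 3, 3, 1, 1] 4 distinct, len 8
[1, 5, 3, 3, 1, 1, 6] 4 distinct, len 7
[1, 5, 3, 3, 1, 1, 6, 5] 4 distinct, len 8
[1, 1, 6, 5, 7] 4 distinct, len 5
Longest length with ≤4 distinct: 8.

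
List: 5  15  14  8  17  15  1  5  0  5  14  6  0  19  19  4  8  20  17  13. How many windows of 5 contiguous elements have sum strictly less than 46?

6

(5, 15, 14, 8, 17) → sum 59
(15, 14, 8, 17, 15) → sum 69
(14, 8, 17, 15, 1) → sum 55
(8, 17, 15, 1, 5) → sum 46
(17, 15, 1, 5, 0) → sum 38  < 46 ✓
(15, 1, 5, 0, 5) → sum 26  < 46 ✓
(1, 5, 0, 5, 14) → sum 25  < 46 ✓
(5, 0, 5, 14, 6) → sum 30  < 46 ✓
(0, 5, 14, 6, 0) → sum 25  < 46 ✓
(5, 14, 6, 0, 19) → sum 44  < 46 ✓
(14, 6, 0, 19, 19) → sum 58
(6, 0, 19, 19, 4) → sum 48
(0, 19, 19, 4, 8) → sum 50
(19, 19, 4, 8, 20) → sum 70
(19, 4, 8, 20, 17) → sum 68
(4, 8, 20, 17, 13) → sum 62
6 windows satisfy the condition.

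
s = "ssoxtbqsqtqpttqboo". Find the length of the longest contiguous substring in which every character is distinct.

[s] len 1
[s] len 1
[s, o] len 2
[s, o, x] len 3
[s, o, x, t] len 4
[s, o, x, t, b] len 5
[s, o, x, t, b, q] len 6
[o, x, t, b, q, s] len 6
[s, q] len 2
[s, q, t] len 3
[t, q] len 2
[t, q, p] len 3
[q, p, t] len 3
[t] len 1
[t, q] len 2
[t, q, b] len 3
[t, q, b, o] len 4
[o] len 1
Longest all-distinct length: 6.

6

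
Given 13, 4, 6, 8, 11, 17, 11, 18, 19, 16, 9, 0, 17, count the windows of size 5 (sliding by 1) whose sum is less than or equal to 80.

8

13 4 6 8 11 → sum 42  ≤ 80 ✓
4 6 8 11 17 → sum 46  ≤ 80 ✓
6 8 11 17 11 → sum 53  ≤ 80 ✓
8 11 17 11 18 → sum 65  ≤ 80 ✓
11 17 11 18 19 → sum 76  ≤ 80 ✓
17 11 18 19 16 → sum 81
11 18 19 16 9 → sum 73  ≤ 80 ✓
18 19 16 9 0 → sum 62  ≤ 80 ✓
19 16 9 0 17 → sum 61  ≤ 80 ✓
8 windows satisfy the condition.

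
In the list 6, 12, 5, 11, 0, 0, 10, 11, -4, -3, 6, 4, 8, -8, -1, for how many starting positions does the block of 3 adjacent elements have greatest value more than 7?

6 12 5 → max 12  > 7 ✓
12 5 11 → max 12  > 7 ✓
5 11 0 → max 11  > 7 ✓
11 0 0 → max 11  > 7 ✓
0 0 10 → max 10  > 7 ✓
0 10 11 → max 11  > 7 ✓
10 11 -4 → max 11  > 7 ✓
11 -4 -3 → max 11  > 7 ✓
-4 -3 6 → max 6
-3 6 4 → max 6
6 4 8 → max 8  > 7 ✓
4 8 -8 → max 8  > 7 ✓
8 -8 -1 → max 8  > 7 ✓
11 windows satisfy the condition.

11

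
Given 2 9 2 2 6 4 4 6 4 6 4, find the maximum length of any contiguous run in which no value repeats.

3

[2] len 1
[2, 9] len 2
[9, 2] len 2
[2] len 1
[2, 6] len 2
[2, 6, 4] len 3
[4] len 1
[4, 6] len 2
[6, 4] len 2
[4, 6] len 2
[6, 4] len 2
Longest all-distinct length: 3.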